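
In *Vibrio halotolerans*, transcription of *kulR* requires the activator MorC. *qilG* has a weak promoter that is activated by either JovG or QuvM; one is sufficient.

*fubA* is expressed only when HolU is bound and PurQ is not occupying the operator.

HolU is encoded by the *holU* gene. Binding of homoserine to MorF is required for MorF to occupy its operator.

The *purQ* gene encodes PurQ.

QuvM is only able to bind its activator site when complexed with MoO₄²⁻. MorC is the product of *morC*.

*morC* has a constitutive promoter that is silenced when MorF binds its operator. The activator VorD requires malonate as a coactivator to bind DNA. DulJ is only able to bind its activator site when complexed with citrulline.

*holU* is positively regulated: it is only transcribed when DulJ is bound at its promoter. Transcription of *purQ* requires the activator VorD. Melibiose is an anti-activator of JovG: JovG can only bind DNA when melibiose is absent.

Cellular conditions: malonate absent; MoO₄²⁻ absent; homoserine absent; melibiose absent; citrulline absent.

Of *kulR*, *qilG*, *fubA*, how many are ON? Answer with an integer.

Homoserine is absent, so MorF is inactive.
With no repressor bound, *morC* is transcribed.
So MorC is produced and active.
No repressor is bound and MorC is active, so *kulR* is transcribed.
→ *kulR* is ON.
Melibiose is absent, so JovG is active.
MoO₄²⁻ is absent, so QuvM is inactive.
Activator JovG is present, so *qilG* is transcribed.
→ *qilG* is ON.
Malonate is absent, so VorD is inactive.
Required activator VorD is absent, so *purQ* is not transcribed.
So PurQ is not produced.
Citrulline is absent, so DulJ is inactive.
Required activator DulJ is absent, so *holU* is not transcribed.
So HolU is not produced.
Required activator HolU is absent, so *fubA* is not transcribed.
→ *fubA* is OFF.
2 of the 3 genes are transcribed.

2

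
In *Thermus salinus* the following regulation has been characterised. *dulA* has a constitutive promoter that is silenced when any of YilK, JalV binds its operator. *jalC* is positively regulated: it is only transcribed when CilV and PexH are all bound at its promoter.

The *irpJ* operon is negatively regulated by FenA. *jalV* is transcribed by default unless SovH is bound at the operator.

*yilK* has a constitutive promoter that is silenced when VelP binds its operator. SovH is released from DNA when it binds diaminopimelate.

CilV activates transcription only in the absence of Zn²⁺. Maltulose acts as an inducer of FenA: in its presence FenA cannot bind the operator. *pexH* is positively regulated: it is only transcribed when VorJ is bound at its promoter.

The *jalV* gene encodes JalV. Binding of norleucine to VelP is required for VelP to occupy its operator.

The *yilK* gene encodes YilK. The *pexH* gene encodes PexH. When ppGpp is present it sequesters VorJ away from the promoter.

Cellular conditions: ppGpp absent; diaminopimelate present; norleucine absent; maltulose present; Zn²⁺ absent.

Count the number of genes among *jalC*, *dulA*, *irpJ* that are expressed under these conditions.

2

Zn²⁺ is absent, so CilV is active.
ppGpp is absent, so VorJ is active.
No repressor is bound and VorJ is active, so *pexH* is transcribed.
So PexH is produced and active.
No repressor is bound and CilV and PexH are active, so *jalC* is transcribed.
→ *jalC* is ON.
Norleucine is absent, so VelP is inactive.
With no repressor bound, *yilK* is transcribed.
So YilK is produced and active.
Diaminopimelate is present, so SovH is inactive.
With no repressor bound, *jalV* is transcribed.
So JalV is produced and active.
With repressor YilK bound, *dulA* is not transcribed.
→ *dulA* is OFF.
Maltulose is present, so FenA is inactive.
With no repressor bound, *irpJ* is transcribed.
→ *irpJ* is ON.
2 of the 3 genes are transcribed.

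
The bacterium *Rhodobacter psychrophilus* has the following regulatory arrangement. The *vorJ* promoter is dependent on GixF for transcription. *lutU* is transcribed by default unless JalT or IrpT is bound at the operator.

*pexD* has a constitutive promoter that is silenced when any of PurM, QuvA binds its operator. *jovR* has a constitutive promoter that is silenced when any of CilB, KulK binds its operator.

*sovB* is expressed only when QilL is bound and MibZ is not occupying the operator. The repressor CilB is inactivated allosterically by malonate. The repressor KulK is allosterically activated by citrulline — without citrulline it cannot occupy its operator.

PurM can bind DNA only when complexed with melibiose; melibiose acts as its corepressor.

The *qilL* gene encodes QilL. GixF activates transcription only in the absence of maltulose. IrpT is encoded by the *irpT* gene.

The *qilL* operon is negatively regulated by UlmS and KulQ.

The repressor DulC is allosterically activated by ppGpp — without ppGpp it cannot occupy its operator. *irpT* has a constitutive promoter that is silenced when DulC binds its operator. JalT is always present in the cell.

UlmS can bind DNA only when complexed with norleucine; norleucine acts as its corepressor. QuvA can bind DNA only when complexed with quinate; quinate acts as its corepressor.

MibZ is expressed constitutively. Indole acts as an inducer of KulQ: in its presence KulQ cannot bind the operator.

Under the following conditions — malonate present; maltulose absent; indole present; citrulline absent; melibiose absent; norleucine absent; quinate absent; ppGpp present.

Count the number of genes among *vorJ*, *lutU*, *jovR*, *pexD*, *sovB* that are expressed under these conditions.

Maltulose is absent, so GixF is active.
No repressor is bound and GixF is active, so *vorJ* is transcribed.
→ *vorJ* is ON.
JalT is produced constitutively and is active.
ppGpp is present, so DulC is active.
With repressor DulC bound, *irpT* is not transcribed.
So IrpT is not produced.
With repressor JalT bound, *lutU* is not transcribed.
→ *lutU* is OFF.
Malonate is present, so CilB is inactive.
Citrulline is absent, so KulK is inactive.
With no repressor bound, *jovR* is transcribed.
→ *jovR* is ON.
Melibiose is absent, so PurM is inactive.
Quinate is absent, so QuvA is inactive.
With no repressor bound, *pexD* is transcribed.
→ *pexD* is ON.
Norleucine is absent, so UlmS is inactive.
Indole is present, so KulQ is inactive.
With no repressor bound, *qilL* is transcribed.
So QilL is produced and active.
MibZ is produced constitutively and is active.
With repressor MibZ bound, *sovB* is not transcribed.
→ *sovB* is OFF.
3 of the 5 genes are transcribed.

3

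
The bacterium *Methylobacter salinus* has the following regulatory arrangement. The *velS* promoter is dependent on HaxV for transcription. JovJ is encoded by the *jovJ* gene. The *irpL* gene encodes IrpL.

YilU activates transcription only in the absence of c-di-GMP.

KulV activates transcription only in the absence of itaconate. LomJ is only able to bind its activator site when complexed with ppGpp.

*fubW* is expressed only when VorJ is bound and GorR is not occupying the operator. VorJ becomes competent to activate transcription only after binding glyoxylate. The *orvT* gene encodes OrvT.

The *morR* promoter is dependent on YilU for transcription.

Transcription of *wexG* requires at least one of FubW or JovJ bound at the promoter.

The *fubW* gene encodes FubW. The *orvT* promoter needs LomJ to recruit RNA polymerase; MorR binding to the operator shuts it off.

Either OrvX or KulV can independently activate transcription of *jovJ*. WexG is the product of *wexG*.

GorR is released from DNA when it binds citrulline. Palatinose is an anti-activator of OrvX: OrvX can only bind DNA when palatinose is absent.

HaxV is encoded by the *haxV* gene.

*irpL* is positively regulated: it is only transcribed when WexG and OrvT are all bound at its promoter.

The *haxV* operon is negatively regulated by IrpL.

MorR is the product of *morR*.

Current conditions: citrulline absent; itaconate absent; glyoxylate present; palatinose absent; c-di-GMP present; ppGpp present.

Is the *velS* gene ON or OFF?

OFF

Citrulline is absent, so GorR is active.
Glyoxylate is present, so VorJ is active.
With repressor GorR bound, *fubW* is not transcribed.
So FubW is not produced.
Palatinose is absent, so OrvX is active.
Itaconate is absent, so KulV is active.
Activator OrvX is present, so *jovJ* is transcribed.
So JovJ is produced and active.
Activator JovJ is present, so *wexG* is transcribed.
So WexG is produced and active.
ppGpp is present, so LomJ is active.
c-di-GMP is present, so YilU is inactive.
Required activator YilU is absent, so *morR* is not transcribed.
So MorR is not produced.
No repressor is bound and LomJ is active, so *orvT* is transcribed.
So OrvT is produced and active.
No repressor is bound and WexG and OrvT are active, so *irpL* is transcribed.
So IrpL is produced and active.
With repressor IrpL bound, *haxV* is not transcribed.
So HaxV is not produced.
Required activator HaxV is absent, so *velS* is not transcribed.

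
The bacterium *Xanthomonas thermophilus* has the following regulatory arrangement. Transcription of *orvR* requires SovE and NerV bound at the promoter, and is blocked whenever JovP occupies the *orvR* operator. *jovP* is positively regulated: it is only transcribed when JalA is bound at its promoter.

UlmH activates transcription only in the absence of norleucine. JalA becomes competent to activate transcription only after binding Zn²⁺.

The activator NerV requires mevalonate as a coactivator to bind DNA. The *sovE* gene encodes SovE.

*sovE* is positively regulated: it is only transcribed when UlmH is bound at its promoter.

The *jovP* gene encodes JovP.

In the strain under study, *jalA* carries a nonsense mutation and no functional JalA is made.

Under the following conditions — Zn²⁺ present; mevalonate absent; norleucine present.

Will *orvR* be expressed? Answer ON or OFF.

OFF

JalA is non-functional in this strain, so it has no effect.
Required activator JalA is absent, so *jovP* is not transcribed.
So JovP is not produced.
Norleucine is present, so UlmH is inactive.
Required activator UlmH is absent, so *sovE* is not transcribed.
So SovE is not produced.
Mevalonate is absent, so NerV is inactive.
Required activator SovE is absent, so *orvR* is not transcribed.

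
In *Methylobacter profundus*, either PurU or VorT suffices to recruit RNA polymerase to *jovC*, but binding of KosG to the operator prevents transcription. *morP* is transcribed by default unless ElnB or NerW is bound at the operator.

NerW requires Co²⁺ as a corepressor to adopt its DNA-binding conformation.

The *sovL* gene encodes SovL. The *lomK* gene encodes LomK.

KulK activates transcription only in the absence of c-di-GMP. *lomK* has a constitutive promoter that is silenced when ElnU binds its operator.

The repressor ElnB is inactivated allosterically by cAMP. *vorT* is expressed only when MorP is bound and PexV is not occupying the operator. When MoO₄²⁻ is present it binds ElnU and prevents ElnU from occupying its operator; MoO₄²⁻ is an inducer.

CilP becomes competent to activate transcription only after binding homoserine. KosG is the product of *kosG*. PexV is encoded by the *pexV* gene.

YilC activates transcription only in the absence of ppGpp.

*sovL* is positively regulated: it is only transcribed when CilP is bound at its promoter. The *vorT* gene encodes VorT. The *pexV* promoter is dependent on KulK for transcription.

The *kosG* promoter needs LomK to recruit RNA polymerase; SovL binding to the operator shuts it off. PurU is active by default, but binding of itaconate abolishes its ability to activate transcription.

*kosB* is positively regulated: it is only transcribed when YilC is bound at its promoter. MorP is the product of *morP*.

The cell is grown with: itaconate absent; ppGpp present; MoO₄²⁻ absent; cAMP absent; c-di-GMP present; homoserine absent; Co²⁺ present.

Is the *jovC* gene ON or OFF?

ON

Itaconate is absent, so PurU is active.
c-di-GMP is present, so KulK is inactive.
Required activator KulK is absent, so *pexV* is not transcribed.
So PexV is not produced.
cAMP is absent, so ElnB is active.
Co²⁺ is present, so NerW is active.
With repressor ElnB bound, *morP* is not transcribed.
So MorP is not produced.
Required activator MorP is absent, so *vorT* is not transcribed.
So VorT is not produced.
Homoserine is absent, so CilP is inactive.
Required activator CilP is absent, so *sovL* is not transcribed.
So SovL is not produced.
MoO₄²⁻ is absent, so ElnU is active.
With repressor ElnU bound, *lomK* is not transcribed.
So LomK is not produced.
Required activator LomK is absent, so *kosG* is not transcribed.
So KosG is not produced.
Activator PurU is present, so *jovC* is transcribed.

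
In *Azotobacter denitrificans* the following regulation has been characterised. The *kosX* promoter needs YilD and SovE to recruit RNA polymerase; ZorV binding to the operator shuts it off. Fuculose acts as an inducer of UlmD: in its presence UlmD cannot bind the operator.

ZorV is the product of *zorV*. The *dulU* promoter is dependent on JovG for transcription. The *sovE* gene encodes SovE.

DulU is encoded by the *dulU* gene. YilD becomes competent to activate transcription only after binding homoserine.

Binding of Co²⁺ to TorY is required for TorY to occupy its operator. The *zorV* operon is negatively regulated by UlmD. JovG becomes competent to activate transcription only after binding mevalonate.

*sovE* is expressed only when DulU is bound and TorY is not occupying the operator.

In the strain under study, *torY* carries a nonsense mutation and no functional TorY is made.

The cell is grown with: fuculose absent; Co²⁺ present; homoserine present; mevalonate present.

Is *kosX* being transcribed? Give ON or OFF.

Fuculose is absent, so UlmD is active.
With repressor UlmD bound, *zorV* is not transcribed.
So ZorV is not produced.
Homoserine is present, so YilD is active.
Mevalonate is present, so JovG is active.
No repressor is bound and JovG is active, so *dulU* is transcribed.
So DulU is produced and active.
TorY is non-functional in this strain, so it has no effect.
No repressor is bound and DulU is active, so *sovE* is transcribed.
So SovE is produced and active.
No repressor is bound and YilD and SovE are active, so *kosX* is transcribed.

ON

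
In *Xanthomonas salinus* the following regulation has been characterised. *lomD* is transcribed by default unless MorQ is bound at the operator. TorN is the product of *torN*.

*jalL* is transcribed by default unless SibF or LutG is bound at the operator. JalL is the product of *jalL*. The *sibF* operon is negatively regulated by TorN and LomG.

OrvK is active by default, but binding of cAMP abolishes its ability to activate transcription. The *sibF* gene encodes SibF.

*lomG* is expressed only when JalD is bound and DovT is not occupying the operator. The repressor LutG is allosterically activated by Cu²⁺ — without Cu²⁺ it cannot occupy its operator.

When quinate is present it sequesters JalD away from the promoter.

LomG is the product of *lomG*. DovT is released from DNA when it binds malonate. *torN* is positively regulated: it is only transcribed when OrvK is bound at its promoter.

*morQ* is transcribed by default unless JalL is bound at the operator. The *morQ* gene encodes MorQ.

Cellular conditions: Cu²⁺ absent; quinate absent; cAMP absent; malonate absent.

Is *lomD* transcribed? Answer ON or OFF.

ON

cAMP is absent, so OrvK is active.
No repressor is bound and OrvK is active, so *torN* is transcribed.
So TorN is produced and active.
Quinate is absent, so JalD is active.
Malonate is absent, so DovT is active.
With repressor DovT bound, *lomG* is not transcribed.
So LomG is not produced.
With repressor TorN bound, *sibF* is not transcribed.
So SibF is not produced.
Cu²⁺ is absent, so LutG is inactive.
With no repressor bound, *jalL* is transcribed.
So JalL is produced and active.
With repressor JalL bound, *morQ* is not transcribed.
So MorQ is not produced.
With no repressor bound, *lomD* is transcribed.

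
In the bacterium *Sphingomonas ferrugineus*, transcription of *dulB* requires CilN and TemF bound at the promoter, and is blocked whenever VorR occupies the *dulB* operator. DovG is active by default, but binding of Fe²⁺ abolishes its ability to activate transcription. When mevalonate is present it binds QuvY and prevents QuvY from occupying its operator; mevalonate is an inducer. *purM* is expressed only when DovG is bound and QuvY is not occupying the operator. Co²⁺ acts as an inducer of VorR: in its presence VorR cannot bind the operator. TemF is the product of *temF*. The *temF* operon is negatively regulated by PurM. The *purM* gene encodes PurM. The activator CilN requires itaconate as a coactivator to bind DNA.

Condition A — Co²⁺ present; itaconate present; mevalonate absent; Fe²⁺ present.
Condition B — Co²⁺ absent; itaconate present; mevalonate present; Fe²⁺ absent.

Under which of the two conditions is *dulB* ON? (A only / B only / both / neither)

Condition A:
Co²⁺ is present, so VorR is inactive.
Itaconate is present, so CilN is active.
Mevalonate is absent, so QuvY is active.
Fe²⁺ is present, so DovG is inactive.
With repressor QuvY bound, *purM* is not transcribed.
So PurM is not produced.
With no repressor bound, *temF* is transcribed.
So TemF is produced and active.
No repressor is bound and CilN and TemF are active, so *dulB* is transcribed.
→ *dulB* is ON in A.
Condition B:
Co²⁺ is absent, so VorR is active.
Itaconate is present, so CilN is active.
Mevalonate is present, so QuvY is inactive.
Fe²⁺ is absent, so DovG is active.
No repressor is bound and DovG is active, so *purM* is transcribed.
So PurM is produced and active.
With repressor PurM bound, *temF* is not transcribed.
So TemF is not produced.
With repressor VorR bound, *dulB* is not transcribed.
→ *dulB* is OFF in B.

A only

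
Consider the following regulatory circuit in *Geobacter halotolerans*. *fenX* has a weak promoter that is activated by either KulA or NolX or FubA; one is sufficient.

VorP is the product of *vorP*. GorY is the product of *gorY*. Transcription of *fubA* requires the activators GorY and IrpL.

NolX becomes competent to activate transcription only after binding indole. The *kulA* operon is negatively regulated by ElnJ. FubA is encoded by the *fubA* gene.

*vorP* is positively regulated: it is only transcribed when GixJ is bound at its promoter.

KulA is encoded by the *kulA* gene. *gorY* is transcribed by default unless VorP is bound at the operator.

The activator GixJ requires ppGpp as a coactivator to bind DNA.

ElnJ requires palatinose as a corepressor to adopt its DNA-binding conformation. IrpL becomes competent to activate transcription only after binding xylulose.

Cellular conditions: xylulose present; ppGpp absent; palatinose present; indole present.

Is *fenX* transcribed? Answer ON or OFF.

ON

Palatinose is present, so ElnJ is active.
With repressor ElnJ bound, *kulA* is not transcribed.
So KulA is not produced.
Indole is present, so NolX is active.
ppGpp is absent, so GixJ is inactive.
Required activator GixJ is absent, so *vorP* is not transcribed.
So VorP is not produced.
With no repressor bound, *gorY* is transcribed.
So GorY is produced and active.
Xylulose is present, so IrpL is active.
No repressor is bound and GorY and IrpL are active, so *fubA* is transcribed.
So FubA is produced and active.
Activator NolX is present, so *fenX* is transcribed.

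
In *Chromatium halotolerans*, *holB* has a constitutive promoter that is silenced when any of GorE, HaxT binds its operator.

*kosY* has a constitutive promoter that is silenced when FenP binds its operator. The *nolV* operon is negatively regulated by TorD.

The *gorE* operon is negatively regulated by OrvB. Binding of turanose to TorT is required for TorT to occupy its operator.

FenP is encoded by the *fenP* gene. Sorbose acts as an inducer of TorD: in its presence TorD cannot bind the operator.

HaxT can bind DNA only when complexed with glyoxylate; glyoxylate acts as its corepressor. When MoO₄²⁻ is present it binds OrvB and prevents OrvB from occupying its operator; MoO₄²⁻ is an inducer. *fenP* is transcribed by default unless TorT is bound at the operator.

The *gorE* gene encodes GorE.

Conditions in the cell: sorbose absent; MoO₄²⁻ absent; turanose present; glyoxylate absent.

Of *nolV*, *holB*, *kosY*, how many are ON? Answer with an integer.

Sorbose is absent, so TorD is active.
With repressor TorD bound, *nolV* is not transcribed.
→ *nolV* is OFF.
MoO₄²⁻ is absent, so OrvB is active.
With repressor OrvB bound, *gorE* is not transcribed.
So GorE is not produced.
Glyoxylate is absent, so HaxT is inactive.
With no repressor bound, *holB* is transcribed.
→ *holB* is ON.
Turanose is present, so TorT is active.
With repressor TorT bound, *fenP* is not transcribed.
So FenP is not produced.
With no repressor bound, *kosY* is transcribed.
→ *kosY* is ON.
2 of the 3 genes are transcribed.

2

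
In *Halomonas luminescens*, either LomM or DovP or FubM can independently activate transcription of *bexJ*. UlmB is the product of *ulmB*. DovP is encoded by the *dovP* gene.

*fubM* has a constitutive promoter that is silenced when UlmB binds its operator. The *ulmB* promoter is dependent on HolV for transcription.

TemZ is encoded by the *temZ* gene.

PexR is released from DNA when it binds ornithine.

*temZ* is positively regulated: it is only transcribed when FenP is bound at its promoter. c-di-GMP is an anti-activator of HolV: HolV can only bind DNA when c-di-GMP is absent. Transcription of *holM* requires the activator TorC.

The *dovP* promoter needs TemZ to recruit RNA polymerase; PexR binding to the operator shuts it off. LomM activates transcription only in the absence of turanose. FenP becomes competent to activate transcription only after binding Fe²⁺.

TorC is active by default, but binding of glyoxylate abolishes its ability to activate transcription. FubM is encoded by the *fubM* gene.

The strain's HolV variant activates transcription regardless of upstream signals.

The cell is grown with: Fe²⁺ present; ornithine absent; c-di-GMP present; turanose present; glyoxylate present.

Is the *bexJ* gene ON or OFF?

Turanose is present, so LomM is inactive.
Fe²⁺ is present, so FenP is active.
No repressor is bound and FenP is active, so *temZ* is transcribed.
So TemZ is produced and active.
Ornithine is absent, so PexR is active.
With repressor PexR bound, *dovP* is not transcribed.
So DovP is not produced.
HolV is constitutively active in this strain.
No repressor is bound and HolV is active, so *ulmB* is transcribed.
So UlmB is produced and active.
With repressor UlmB bound, *fubM* is not transcribed.
So FubM is not produced.
No activator is available at the *bexJ* promoter, so *bexJ* is not transcribed.

OFF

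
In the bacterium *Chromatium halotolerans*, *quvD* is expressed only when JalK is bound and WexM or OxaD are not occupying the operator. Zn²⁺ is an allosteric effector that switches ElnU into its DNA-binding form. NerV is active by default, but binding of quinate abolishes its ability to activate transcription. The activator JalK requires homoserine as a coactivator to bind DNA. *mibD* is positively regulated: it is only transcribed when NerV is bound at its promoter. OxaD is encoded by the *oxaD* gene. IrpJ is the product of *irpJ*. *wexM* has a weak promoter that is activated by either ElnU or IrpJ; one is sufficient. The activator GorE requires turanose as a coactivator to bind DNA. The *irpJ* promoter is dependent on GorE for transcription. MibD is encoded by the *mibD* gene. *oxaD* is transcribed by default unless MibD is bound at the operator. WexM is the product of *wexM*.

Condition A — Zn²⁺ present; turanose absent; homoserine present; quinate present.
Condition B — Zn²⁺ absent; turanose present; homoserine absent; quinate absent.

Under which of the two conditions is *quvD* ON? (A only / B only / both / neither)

Condition A:
Zn²⁺ is present, so ElnU is active.
Turanose is absent, so GorE is inactive.
Required activator GorE is absent, so *irpJ* is not transcribed.
So IrpJ is not produced.
Activator ElnU is present, so *wexM* is transcribed.
So WexM is produced and active.
Homoserine is present, so JalK is active.
Quinate is present, so NerV is inactive.
Required activator NerV is absent, so *mibD* is not transcribed.
So MibD is not produced.
With no repressor bound, *oxaD* is transcribed.
So OxaD is produced and active.
With repressor WexM bound, *quvD* is not transcribed.
→ *quvD* is OFF in A.
Condition B:
Zn²⁺ is absent, so ElnU is inactive.
Turanose is present, so GorE is active.
No repressor is bound and GorE is active, so *irpJ* is transcribed.
So IrpJ is produced and active.
Activator IrpJ is present, so *wexM* is transcribed.
So WexM is produced and active.
Homoserine is absent, so JalK is inactive.
Quinate is absent, so NerV is active.
No repressor is bound and NerV is active, so *mibD* is transcribed.
So MibD is produced and active.
With repressor MibD bound, *oxaD* is not transcribed.
So OxaD is not produced.
With repressor WexM bound, *quvD* is not transcribed.
→ *quvD* is OFF in B.

neither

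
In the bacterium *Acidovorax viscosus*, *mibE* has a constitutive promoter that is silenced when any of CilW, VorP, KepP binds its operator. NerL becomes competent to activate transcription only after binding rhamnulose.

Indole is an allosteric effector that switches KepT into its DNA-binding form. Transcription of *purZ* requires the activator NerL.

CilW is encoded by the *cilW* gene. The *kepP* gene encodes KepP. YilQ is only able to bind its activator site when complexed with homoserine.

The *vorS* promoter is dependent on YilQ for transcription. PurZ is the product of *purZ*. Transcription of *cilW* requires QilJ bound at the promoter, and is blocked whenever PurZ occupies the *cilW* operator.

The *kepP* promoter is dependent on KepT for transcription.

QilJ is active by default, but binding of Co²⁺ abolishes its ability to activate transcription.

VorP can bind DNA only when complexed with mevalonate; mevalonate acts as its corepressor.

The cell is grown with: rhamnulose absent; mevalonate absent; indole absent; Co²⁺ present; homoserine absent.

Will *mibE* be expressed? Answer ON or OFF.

ON

Co²⁺ is present, so QilJ is inactive.
Rhamnulose is absent, so NerL is inactive.
Required activator NerL is absent, so *purZ* is not transcribed.
So PurZ is not produced.
Required activator QilJ is absent, so *cilW* is not transcribed.
So CilW is not produced.
Mevalonate is absent, so VorP is inactive.
Indole is absent, so KepT is inactive.
Required activator KepT is absent, so *kepP* is not transcribed.
So KepP is not produced.
With no repressor bound, *mibE* is transcribed.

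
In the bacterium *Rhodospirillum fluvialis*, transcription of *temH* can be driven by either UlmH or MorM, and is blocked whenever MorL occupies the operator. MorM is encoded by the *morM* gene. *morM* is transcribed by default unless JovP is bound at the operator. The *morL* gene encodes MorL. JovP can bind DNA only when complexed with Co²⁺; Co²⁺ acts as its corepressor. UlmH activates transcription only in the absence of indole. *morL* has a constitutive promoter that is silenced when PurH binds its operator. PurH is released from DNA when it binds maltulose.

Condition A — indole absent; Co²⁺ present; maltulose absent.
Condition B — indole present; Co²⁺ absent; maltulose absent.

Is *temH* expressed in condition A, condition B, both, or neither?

Condition A:
Indole is absent, so UlmH is active.
Co²⁺ is present, so JovP is active.
With repressor JovP bound, *morM* is not transcribed.
So MorM is not produced.
Maltulose is absent, so PurH is active.
With repressor PurH bound, *morL* is not transcribed.
So MorL is not produced.
Activator UlmH is present, so *temH* is transcribed.
→ *temH* is ON in A.
Condition B:
Indole is present, so UlmH is inactive.
Co²⁺ is absent, so JovP is inactive.
With no repressor bound, *morM* is transcribed.
So MorM is produced and active.
Maltulose is absent, so PurH is active.
With repressor PurH bound, *morL* is not transcribed.
So MorL is not produced.
Activator MorM is present, so *temH* is transcribed.
→ *temH* is ON in B.

both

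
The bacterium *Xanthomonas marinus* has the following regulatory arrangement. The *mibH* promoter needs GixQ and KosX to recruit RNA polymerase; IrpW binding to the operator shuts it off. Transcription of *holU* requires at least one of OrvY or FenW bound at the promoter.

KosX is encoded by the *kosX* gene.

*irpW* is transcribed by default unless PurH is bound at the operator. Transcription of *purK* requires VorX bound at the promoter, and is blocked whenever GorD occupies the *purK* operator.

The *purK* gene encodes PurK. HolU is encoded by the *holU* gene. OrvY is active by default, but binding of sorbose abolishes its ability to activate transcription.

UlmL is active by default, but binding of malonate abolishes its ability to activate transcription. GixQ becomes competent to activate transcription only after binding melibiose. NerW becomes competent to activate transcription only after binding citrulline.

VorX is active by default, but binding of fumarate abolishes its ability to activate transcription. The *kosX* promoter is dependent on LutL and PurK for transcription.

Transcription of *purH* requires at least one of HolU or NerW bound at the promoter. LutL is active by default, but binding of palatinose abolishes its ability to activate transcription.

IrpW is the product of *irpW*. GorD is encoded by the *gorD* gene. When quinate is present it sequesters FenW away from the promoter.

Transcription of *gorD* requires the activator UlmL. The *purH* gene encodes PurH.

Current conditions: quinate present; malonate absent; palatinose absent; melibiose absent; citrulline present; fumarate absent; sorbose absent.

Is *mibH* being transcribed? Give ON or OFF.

Sorbose is absent, so OrvY is active.
Quinate is present, so FenW is inactive.
Activator OrvY is present, so *holU* is transcribed.
So HolU is produced and active.
Citrulline is present, so NerW is active.
Activator HolU is present, so *purH* is transcribed.
So PurH is produced and active.
With repressor PurH bound, *irpW* is not transcribed.
So IrpW is not produced.
Melibiose is absent, so GixQ is inactive.
Palatinose is absent, so LutL is active.
Malonate is absent, so UlmL is active.
No repressor is bound and UlmL is active, so *gorD* is transcribed.
So GorD is produced and active.
Fumarate is absent, so VorX is active.
With repressor GorD bound, *purK* is not transcribed.
So PurK is not produced.
Required activator PurK is absent, so *kosX* is not transcribed.
So KosX is not produced.
Required activator GixQ is absent, so *mibH* is not transcribed.

OFF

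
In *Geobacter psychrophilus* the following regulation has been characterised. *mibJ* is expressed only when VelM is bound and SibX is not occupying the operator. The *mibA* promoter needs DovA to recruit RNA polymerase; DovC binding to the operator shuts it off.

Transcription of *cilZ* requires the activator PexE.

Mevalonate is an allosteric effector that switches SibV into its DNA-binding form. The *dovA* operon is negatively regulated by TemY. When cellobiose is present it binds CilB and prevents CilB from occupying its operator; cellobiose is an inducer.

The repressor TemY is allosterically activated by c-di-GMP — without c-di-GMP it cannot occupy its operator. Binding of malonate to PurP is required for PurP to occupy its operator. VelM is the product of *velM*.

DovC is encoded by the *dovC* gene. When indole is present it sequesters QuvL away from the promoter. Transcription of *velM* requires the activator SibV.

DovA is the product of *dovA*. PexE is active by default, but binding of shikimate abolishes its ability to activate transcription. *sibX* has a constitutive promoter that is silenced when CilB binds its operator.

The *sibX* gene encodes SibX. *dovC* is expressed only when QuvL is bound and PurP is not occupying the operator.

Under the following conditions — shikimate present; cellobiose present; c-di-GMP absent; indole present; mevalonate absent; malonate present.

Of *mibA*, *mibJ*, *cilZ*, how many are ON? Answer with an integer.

1

c-di-GMP is absent, so TemY is inactive.
With no repressor bound, *dovA* is transcribed.
So DovA is produced and active.
Malonate is present, so PurP is active.
Indole is present, so QuvL is inactive.
With repressor PurP bound, *dovC* is not transcribed.
So DovC is not produced.
No repressor is bound and DovA is active, so *mibA* is transcribed.
→ *mibA* is ON.
Cellobiose is present, so CilB is inactive.
With no repressor bound, *sibX* is transcribed.
So SibX is produced and active.
Mevalonate is absent, so SibV is inactive.
Required activator SibV is absent, so *velM* is not transcribed.
So VelM is not produced.
With repressor SibX bound, *mibJ* is not transcribed.
→ *mibJ* is OFF.
Shikimate is present, so PexE is inactive.
Required activator PexE is absent, so *cilZ* is not transcribed.
→ *cilZ* is OFF.
1 of the 3 genes is transcribed.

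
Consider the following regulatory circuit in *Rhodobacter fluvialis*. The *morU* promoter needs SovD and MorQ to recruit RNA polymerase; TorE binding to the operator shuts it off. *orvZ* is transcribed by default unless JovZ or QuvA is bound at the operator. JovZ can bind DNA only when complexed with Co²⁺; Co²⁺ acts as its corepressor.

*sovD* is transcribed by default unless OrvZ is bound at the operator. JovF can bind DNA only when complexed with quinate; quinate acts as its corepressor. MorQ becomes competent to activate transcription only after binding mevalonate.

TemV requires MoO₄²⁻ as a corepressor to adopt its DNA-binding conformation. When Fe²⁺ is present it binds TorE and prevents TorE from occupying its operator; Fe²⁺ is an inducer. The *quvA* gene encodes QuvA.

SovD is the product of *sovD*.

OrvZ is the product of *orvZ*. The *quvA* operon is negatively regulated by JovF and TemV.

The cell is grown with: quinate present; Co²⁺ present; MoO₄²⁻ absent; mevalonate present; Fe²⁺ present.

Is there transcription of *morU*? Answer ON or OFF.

Fe²⁺ is present, so TorE is inactive.
Co²⁺ is present, so JovZ is active.
Quinate is present, so JovF is active.
MoO₄²⁻ is absent, so TemV is inactive.
With repressor JovF bound, *quvA* is not transcribed.
So QuvA is not produced.
With repressor JovZ bound, *orvZ* is not transcribed.
So OrvZ is not produced.
With no repressor bound, *sovD* is transcribed.
So SovD is produced and active.
Mevalonate is present, so MorQ is active.
No repressor is bound and SovD and MorQ are active, so *morU* is transcribed.

ON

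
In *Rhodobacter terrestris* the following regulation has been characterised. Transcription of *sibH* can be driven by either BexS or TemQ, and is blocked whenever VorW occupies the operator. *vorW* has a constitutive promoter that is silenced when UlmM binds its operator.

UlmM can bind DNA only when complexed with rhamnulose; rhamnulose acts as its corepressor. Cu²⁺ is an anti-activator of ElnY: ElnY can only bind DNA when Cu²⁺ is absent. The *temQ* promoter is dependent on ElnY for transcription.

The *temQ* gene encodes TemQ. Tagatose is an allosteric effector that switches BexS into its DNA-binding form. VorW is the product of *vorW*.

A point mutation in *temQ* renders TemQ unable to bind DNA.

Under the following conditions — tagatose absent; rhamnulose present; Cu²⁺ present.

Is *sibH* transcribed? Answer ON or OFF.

OFF

Tagatose is absent, so BexS is inactive.
TemQ is non-functional in this strain, so it has no effect.
Rhamnulose is present, so UlmM is active.
With repressor UlmM bound, *vorW* is not transcribed.
So VorW is not produced.
No activator is available at the *sibH* promoter, so *sibH* is not transcribed.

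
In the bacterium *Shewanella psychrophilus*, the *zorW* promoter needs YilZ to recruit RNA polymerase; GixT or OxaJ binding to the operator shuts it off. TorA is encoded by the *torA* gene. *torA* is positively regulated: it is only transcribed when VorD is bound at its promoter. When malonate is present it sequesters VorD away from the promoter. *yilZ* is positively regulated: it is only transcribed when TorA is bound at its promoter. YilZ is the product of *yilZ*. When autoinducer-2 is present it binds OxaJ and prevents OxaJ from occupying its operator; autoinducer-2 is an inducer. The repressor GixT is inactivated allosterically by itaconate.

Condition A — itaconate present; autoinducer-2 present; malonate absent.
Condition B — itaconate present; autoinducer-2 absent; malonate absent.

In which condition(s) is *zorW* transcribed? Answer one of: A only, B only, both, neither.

A only

Condition A:
Itaconate is present, so GixT is inactive.
Autoinducer-2 is present, so OxaJ is inactive.
Malonate is absent, so VorD is active.
No repressor is bound and VorD is active, so *torA* is transcribed.
So TorA is produced and active.
No repressor is bound and TorA is active, so *yilZ* is transcribed.
So YilZ is produced and active.
No repressor is bound and YilZ is active, so *zorW* is transcribed.
→ *zorW* is ON in A.
Condition B:
Itaconate is present, so GixT is inactive.
Autoinducer-2 is absent, so OxaJ is active.
Malonate is absent, so VorD is active.
No repressor is bound and VorD is active, so *torA* is transcribed.
So TorA is produced and active.
No repressor is bound and TorA is active, so *yilZ* is transcribed.
So YilZ is produced and active.
With repressor OxaJ bound, *zorW* is not transcribed.
→ *zorW* is OFF in B.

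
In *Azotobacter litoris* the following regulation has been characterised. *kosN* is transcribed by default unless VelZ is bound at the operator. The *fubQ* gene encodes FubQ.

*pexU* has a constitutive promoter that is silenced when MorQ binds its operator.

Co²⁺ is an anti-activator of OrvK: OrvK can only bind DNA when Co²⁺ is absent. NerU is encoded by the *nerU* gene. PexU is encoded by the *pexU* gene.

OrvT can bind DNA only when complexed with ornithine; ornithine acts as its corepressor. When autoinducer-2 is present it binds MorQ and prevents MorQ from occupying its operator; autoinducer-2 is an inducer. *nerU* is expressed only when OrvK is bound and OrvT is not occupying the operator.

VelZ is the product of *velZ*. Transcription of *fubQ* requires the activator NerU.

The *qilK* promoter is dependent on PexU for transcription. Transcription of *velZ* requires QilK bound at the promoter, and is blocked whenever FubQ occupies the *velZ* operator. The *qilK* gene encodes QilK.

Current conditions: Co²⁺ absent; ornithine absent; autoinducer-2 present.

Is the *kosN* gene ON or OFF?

Co²⁺ is absent, so OrvK is active.
Ornithine is absent, so OrvT is inactive.
No repressor is bound and OrvK is active, so *nerU* is transcribed.
So NerU is produced and active.
No repressor is bound and NerU is active, so *fubQ* is transcribed.
So FubQ is produced and active.
Autoinducer-2 is present, so MorQ is inactive.
With no repressor bound, *pexU* is transcribed.
So PexU is produced and active.
No repressor is bound and PexU is active, so *qilK* is transcribed.
So QilK is produced and active.
With repressor FubQ bound, *velZ* is not transcribed.
So VelZ is not produced.
With no repressor bound, *kosN* is transcribed.

ON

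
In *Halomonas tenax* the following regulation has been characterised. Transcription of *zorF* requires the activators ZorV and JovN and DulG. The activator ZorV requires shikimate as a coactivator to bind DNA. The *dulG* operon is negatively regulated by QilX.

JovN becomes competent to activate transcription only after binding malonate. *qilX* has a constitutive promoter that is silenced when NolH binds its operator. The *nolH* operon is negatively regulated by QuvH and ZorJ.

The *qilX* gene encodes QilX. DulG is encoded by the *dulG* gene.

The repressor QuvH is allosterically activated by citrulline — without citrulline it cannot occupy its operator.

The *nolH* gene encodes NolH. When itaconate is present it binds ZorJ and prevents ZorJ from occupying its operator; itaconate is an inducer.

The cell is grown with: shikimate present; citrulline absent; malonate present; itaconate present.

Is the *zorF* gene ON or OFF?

Shikimate is present, so ZorV is active.
Malonate is present, so JovN is active.
Citrulline is absent, so QuvH is inactive.
Itaconate is present, so ZorJ is inactive.
With no repressor bound, *nolH* is transcribed.
So NolH is produced and active.
With repressor NolH bound, *qilX* is not transcribed.
So QilX is not produced.
With no repressor bound, *dulG* is transcribed.
So DulG is produced and active.
No repressor is bound and ZorV and JovN and DulG are active, so *zorF* is transcribed.

ON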